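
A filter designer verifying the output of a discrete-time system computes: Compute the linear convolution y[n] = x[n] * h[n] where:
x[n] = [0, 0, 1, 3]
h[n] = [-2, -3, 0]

y[n] = sum_k x[k]*h[n-k]. Output length = len(x) + len(h) - 1 = 4 + 3 - 1 = 6.
y[0] = 0*-2 = 0
y[1] = 0*-2 + 0*-3 = 0
y[2] = 1*-2 + 0*-3 + 0*0 = -2
y[3] = 3*-2 + 1*-3 + 0*0 = -9
y[4] = 3*-3 + 1*0 = -9
y[5] = 3*0 = 0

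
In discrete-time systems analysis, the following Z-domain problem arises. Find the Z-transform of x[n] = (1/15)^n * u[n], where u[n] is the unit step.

The Z-transform of a^n * u[n] is z/(z-a) for |z| > |a|.
Here a = 1/15, so X(z) = z/(z - (1/15)) = 15z/(15z - 1)
ROC: |z| > 1/15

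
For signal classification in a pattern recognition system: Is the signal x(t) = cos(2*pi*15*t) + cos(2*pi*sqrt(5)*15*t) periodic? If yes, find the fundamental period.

f1 = 15 Hz, f2 = 15*sqrt(5) Hz
Ratio f2/f1 = sqrt(5), which is irrational.
Since the frequency ratio is irrational, no common period exists.
The signal is not periodic.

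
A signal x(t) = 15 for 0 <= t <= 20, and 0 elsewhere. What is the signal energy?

Energy = integral of |x(t)|^2 dt over the signal duration
= 15^2 * 20 = 225 * 20 = 4500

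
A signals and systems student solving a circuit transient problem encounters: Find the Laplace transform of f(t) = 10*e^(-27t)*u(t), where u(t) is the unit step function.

Standard Laplace transform pair:
e^(-at)*u(t) <-> 1/(s+a)
With a = 27: L{10*e^(-27t)*u(t)} = 10/(s+27), ROC: Re(s) > -27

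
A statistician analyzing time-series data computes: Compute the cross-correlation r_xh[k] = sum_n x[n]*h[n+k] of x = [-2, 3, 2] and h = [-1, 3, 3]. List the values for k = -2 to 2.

Both sequences indexed from 0 and zero outside their support.
Lags with overlap: k = -2 to 2.
  r_xh[-2] = x[2]*h[0] = -2
  r_xh[-1] = x[1]*h[0] + x[2]*h[1] = 3
  r_xh[0] = x[0]*h[0] + x[1]*h[1] + x[2]*h[2] = 17
  r_xh[1] = x[0]*h[1] + x[1]*h[2] = 3
  r_xh[2] = x[0]*h[2] = -6
r_xh = [-2, 3, 17, 3, -6] (for k = -2, ..., 2)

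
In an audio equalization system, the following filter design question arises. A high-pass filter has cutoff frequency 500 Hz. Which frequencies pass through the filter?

A high-pass filter passes all frequencies above the cutoff frequency 500 Hz and attenuates lower frequencies.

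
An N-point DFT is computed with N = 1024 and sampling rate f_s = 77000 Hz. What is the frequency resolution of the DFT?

DFT frequency resolution = f_s / N
= 77000 / 1024 = 9625/128 Hz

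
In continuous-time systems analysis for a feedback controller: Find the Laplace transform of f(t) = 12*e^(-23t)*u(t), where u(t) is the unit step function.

Standard Laplace transform pair:
e^(-at)*u(t) <-> 1/(s+a)
With a = 23: L{12*e^(-23t)*u(t)} = 12/(s+23), ROC: Re(s) > -23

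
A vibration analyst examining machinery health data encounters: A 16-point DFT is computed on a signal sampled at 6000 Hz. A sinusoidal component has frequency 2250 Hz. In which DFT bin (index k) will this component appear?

DFT frequency resolution = f_s/N = 6000/16 = 375 Hz
Bin index k = f_signal / resolution = 2250 / 375 = 6
The signal frequency 2250 Hz falls in DFT bin k = 6.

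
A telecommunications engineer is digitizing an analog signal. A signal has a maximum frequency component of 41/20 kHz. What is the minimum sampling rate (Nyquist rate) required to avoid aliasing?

By the Nyquist-Shannon sampling theorem,
the minimum sampling rate (Nyquist rate) must be at least 2 * f_max.
Nyquist rate = 2 * 41/20 kHz = 41/10 kHz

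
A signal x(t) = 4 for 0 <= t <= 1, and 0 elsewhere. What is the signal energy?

Energy = integral of |x(t)|^2 dt over the signal duration
= 4^2 * 1 = 16 * 1 = 16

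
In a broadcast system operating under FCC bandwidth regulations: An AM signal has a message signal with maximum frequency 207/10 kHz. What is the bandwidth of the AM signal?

In AM (double-sideband), the bandwidth is twice the message frequency.
BW = 2 * f_m = 2 * 207/10 kHz = 207/5 kHz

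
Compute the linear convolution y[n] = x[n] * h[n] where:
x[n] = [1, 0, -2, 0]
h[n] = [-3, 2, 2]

y[n] = sum_k x[k]*h[n-k]. Output length = len(x) + len(h) - 1 = 4 + 3 - 1 = 6.
y[0] = 1*-3 = -3
y[1] = 0*-3 + 1*2 = 2
y[2] = -2*-3 + 0*2 + 1*2 = 8
y[3] = 0*-3 + -2*2 + 0*2 = -4
y[4] = 0*2 + -2*2 = -4
y[5] = 0*2 = 0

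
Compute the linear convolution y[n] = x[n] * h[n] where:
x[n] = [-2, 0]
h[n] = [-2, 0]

y[n] = sum_k x[k]*h[n-k]. Output length = len(x) + len(h) - 1 = 2 + 2 - 1 = 3.
y[0] = -2*-2 = 4
y[1] = 0*-2 + -2*0 = 0
y[2] = 0*0 = 0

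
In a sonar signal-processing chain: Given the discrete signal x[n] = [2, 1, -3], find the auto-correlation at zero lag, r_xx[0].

The auto-correlation at zero lag r_xx[0] equals the signal energy.
r_xx[0] = sum of x[n]^2 = 2^2 + 1^2 + (-3)^2
= 4 + 1 + 9 = 14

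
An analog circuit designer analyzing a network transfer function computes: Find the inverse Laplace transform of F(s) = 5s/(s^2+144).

Standard pair: s/(s^2+w^2) <-> cos(wt)*u(t)
With k=5, w=12: f(t) = 5*cos(12t)*u(t)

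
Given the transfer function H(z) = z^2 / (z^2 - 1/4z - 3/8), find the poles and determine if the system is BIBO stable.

Poles are roots of the denominator: z^2 - 1/4z - 3/8 = 0.
Quadratic formula: z = [-(-1/4) +/- sqrt((-1/4)^2 - 4*(-3/8))] / 2
Discriminant = 1/16 + 3/2 = 25/16; sqrt = 5/4.
z = (1/4 +/- 5/4) / 2 => z = 3/4 or z = -1/2.
|p1| = 3/4, |p2| = 1/2.
For BIBO stability, all poles must lie inside the unit circle (|p| < 1).
System is STABLE since both |p| < 1.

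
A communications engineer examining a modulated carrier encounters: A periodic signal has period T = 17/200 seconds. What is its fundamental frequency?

The fundamental frequency is the reciprocal of the period.
f = 1/T = 1/(17/200) = 200/17 Hz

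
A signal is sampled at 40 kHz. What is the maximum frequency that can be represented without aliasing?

The maximum frequency that can be represented without aliasing
is the Nyquist frequency: f_max = f_s / 2 = 40 kHz / 2 = 20 kHz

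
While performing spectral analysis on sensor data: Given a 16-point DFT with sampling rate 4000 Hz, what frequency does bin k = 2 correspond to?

The frequency of DFT bin k is: f_k = k * f_s / N
f_2 = 2 * 4000 / 16 = 500 Hz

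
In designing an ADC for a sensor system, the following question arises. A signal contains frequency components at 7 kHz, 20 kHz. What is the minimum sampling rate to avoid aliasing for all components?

The highest frequency component is f_max = 20 kHz.
Nyquist rate = 2 * f_max = 2 * 20 kHz = 40 kHz.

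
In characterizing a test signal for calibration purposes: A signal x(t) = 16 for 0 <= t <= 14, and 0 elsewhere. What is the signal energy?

Energy = integral of |x(t)|^2 dt over the signal duration
= 16^2 * 14 = 256 * 14 = 3584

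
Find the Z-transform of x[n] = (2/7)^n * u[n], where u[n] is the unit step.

The Z-transform of a^n * u[n] is z/(z-a) for |z| > |a|.
Here a = 2/7, so X(z) = z/(z - (2/7)) = 7z/(7z - 2)
ROC: |z| > 2/7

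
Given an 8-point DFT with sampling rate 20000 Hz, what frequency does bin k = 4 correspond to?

The frequency of DFT bin k is: f_k = k * f_s / N
f_4 = 4 * 20000 / 8 = 10000 Hz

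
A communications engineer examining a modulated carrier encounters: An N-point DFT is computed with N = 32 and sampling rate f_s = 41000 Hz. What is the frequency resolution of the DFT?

DFT frequency resolution = f_s / N
= 41000 / 32 = 5125/4 Hz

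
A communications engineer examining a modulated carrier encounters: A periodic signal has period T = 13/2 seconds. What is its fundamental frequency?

The fundamental frequency is the reciprocal of the period.
f = 1/T = 1/(13/2) = 2/13 Hz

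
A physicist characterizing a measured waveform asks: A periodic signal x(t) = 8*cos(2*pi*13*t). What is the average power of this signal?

Average power of A*cos(wt) is A^2/2.
P = 8^2 / 2 = 64/2 = 32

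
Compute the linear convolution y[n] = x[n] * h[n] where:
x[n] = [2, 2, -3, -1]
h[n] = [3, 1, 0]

y[n] = sum_k x[k]*h[n-k]. Output length = len(x) + len(h) - 1 = 4 + 3 - 1 = 6.
y[0] = 2*3 = 6
y[1] = 2*3 + 2*1 = 8
y[2] = -3*3 + 2*1 + 2*0 = -7
y[3] = -1*3 + -3*1 + 2*0 = -6
y[4] = -1*1 + -3*0 = -1
y[5] = -1*0 = 0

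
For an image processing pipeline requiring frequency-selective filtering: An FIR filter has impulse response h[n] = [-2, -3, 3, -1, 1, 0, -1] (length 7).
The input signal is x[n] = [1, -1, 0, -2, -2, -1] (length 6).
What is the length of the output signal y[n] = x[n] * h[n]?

For linear convolution, the output length is:
len(y) = len(x) + len(h) - 1 = 6 + 7 - 1 = 12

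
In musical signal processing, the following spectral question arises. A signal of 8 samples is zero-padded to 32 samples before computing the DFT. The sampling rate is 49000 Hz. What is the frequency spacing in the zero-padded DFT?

Original DFT: N = 8, resolution = f_s/N = 49000/8 = 6125 Hz
Zero-padded DFT: N = 32, resolution = f_s/N = 49000/32 = 6125/4 Hz
Zero-padding interpolates the spectrum (finer frequency grid)
but does NOT improve the true spectral resolution (ability to resolve close frequencies).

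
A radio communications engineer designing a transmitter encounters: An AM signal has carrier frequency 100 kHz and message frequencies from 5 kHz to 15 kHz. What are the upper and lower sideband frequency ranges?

Upper sideband (USB) = fc + [fm_low, fm_high] = 100 + [5, 15] = [105, 115] kHz
Lower sideband (LSB) = fc - [fm_high, fm_low] = 100 - [15, 5] = [85, 95] kHz
Total occupied spectrum: 85 kHz to 115 kHz (plus carrier at 100 kHz)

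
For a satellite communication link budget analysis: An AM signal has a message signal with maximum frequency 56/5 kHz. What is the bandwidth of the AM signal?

In AM (double-sideband), the bandwidth is twice the message frequency.
BW = 2 * f_m = 2 * 56/5 kHz = 112/5 kHz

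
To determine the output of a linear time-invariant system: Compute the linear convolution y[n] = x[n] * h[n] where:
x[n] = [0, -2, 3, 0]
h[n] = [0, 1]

y[n] = sum_k x[k]*h[n-k]. Output length = len(x) + len(h) - 1 = 4 + 2 - 1 = 5.
y[0] = 0*0 = 0
y[1] = -2*0 + 0*1 = 0
y[2] = 3*0 + -2*1 = -2
y[3] = 0*0 + 3*1 = 3
y[4] = 0*1 = 0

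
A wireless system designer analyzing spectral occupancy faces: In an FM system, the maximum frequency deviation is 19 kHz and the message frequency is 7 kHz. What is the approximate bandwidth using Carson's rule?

Carson's rule: BW = 2*(delta_f + f_m)
= 2*(19 + 7) kHz = 52 kHz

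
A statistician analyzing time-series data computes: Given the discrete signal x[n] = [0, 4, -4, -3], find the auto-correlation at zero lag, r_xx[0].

The auto-correlation at zero lag r_xx[0] equals the signal energy.
r_xx[0] = sum of x[n]^2 = 0^2 + 4^2 + (-4)^2 + (-3)^2
= 0 + 16 + 16 + 9 = 41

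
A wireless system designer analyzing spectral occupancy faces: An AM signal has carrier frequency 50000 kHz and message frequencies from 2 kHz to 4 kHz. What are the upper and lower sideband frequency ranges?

Upper sideband (USB) = fc + [fm_low, fm_high] = 50000 + [2, 4] = [50002, 50004] kHz
Lower sideband (LSB) = fc - [fm_high, fm_low] = 50000 - [4, 2] = [49996, 49998] kHz
Total occupied spectrum: 49996 kHz to 50004 kHz (plus carrier at 50000 kHz)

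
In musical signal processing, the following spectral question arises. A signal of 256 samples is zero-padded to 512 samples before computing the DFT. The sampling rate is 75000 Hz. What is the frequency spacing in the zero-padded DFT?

Original DFT: N = 256, resolution = f_s/N = 75000/256 = 9375/32 Hz
Zero-padded DFT: N = 512, resolution = f_s/N = 75000/512 = 9375/64 Hz
Zero-padding interpolates the spectrum (finer frequency grid)
but does NOT improve the true spectral resolution (ability to resolve close frequencies).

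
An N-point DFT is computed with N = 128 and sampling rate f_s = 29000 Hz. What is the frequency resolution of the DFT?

DFT frequency resolution = f_s / N
= 29000 / 128 = 3625/16 Hz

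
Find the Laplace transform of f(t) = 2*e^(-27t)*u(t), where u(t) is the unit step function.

Standard Laplace transform pair:
e^(-at)*u(t) <-> 1/(s+a)
With a = 27: L{2*e^(-27t)*u(t)} = 2/(s+27), ROC: Re(s) > -27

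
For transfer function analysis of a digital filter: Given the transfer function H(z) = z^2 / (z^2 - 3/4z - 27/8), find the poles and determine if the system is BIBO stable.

Poles are roots of the denominator: z^2 - 3/4z - 27/8 = 0.
Quadratic formula: z = [-(-3/4) +/- sqrt((-3/4)^2 - 4*(-27/8))] / 2
Discriminant = 9/16 + 27/2 = 225/16; sqrt = 15/4.
z = (3/4 +/- 15/4) / 2 => z = 9/4 or z = -3/2.
|p1| = 9/4, |p2| = 3/2.
For BIBO stability, all poles must lie inside the unit circle (|p| < 1).
System is UNSTABLE since at least one |p| >= 1.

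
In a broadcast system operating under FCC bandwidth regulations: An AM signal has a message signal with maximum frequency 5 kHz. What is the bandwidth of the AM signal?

In AM (double-sideband), the bandwidth is twice the message frequency.
BW = 2 * f_m = 2 * 5 kHz = 10 kHz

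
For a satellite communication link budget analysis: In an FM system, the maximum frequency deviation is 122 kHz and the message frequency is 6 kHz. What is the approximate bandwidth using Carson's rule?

Carson's rule: BW = 2*(delta_f + f_m)
= 2*(122 + 6) kHz = 256 kHz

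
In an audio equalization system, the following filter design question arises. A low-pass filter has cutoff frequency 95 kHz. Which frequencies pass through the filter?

A low-pass filter passes all frequencies below the cutoff frequency 95 kHz and attenuates higher frequencies.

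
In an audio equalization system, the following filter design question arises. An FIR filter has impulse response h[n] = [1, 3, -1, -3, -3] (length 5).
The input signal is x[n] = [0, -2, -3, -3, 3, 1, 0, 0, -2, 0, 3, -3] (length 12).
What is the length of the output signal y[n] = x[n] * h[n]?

For linear convolution, the output length is:
len(y) = len(x) + len(h) - 1 = 12 + 5 - 1 = 16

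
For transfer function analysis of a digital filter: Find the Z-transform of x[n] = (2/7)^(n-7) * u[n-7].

Time-shifting property: if X(z) = Z{x[n]}, then Z{x[n-d]} = z^(-d) * X(z)
X(z) = z/(z - 2/7) for x[n] = (2/7)^n * u[n]
Z{x[n-7]} = z^(-7) * z/(z - 2/7) = z^(-6)/(z - 2/7)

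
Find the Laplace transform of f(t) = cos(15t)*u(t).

Standard pair: cos(wt)*u(t) <-> s/(s^2+w^2)
With w = 15: L{cos(15t)*u(t)} = s/(s^2+225)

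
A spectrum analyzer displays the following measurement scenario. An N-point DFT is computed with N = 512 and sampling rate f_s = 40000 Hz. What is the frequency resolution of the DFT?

DFT frequency resolution = f_s / N
= 40000 / 512 = 625/8 Hz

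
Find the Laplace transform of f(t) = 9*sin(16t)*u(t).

Standard pair: sin(wt)*u(t) <-> w/(s^2+w^2)
With w = 16: L{9*sin(16t)*u(t)} = 144/(s^2+256)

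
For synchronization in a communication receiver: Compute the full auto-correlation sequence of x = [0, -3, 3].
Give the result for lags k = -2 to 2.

r_xx[k] = sum_m x[m]*x[m+k], indexed from 0, for k = -2 to 2:
  r_xx[-2] = x[2]*x[0] = 0
  r_xx[-1] = x[1]*x[0] + x[2]*x[1] = -9
  r_xx[0] = x[0]*x[0] + x[1]*x[1] + x[2]*x[2] = 18
  r_xx[1] = x[0]*x[1] + x[1]*x[2] = -9
  r_xx[2] = x[0]*x[2] = 0
r_xx = [0, -9, 18, -9, 0]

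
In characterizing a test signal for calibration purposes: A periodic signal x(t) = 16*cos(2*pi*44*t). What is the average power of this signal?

Average power of A*cos(wt) is A^2/2.
P = 16^2 / 2 = 256/2 = 128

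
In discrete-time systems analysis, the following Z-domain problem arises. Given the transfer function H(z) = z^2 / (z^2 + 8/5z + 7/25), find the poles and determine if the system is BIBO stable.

Poles are roots of the denominator: z^2 + 8/5z + 7/25 = 0.
Quadratic formula: z = [-(8/5) +/- sqrt((8/5)^2 - 4*(7/25))] / 2
Discriminant = 64/25 - 28/25 = 36/25; sqrt = 6/5.
z = (-8/5 +/- 6/5) / 2 => z = -1/5 or z = -7/5.
|p1| = 7/5, |p2| = 1/5.
For BIBO stability, all poles must lie inside the unit circle (|p| < 1).
System is UNSTABLE since at least one |p| >= 1.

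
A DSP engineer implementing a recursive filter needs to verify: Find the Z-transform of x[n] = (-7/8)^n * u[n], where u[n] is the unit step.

The Z-transform of a^n * u[n] is z/(z-a) for |z| > |a|.
Here a = -7/8, so X(z) = z/(z - (-7/8)) = 8z/(8z + 7)
ROC: |z| > 7/8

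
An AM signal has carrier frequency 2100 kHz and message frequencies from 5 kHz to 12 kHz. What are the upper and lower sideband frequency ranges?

Upper sideband (USB) = fc + [fm_low, fm_high] = 2100 + [5, 12] = [2105, 2112] kHz
Lower sideband (LSB) = fc - [fm_high, fm_low] = 2100 - [12, 5] = [2088, 2095] kHz
Total occupied spectrum: 2088 kHz to 2112 kHz (plus carrier at 2100 kHz)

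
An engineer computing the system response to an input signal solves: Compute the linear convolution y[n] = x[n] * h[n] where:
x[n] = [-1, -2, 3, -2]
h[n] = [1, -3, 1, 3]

y[n] = sum_k x[k]*h[n-k]. Output length = len(x) + len(h) - 1 = 4 + 4 - 1 = 7.
y[0] = -1*1 = -1
y[1] = -2*1 + -1*-3 = 1
y[2] = 3*1 + -2*-3 + -1*1 = 8
y[3] = -2*1 + 3*-3 + -2*1 + -1*3 = -16
y[4] = -2*-3 + 3*1 + -2*3 = 3
y[5] = -2*1 + 3*3 = 7
y[6] = -2*3 = -6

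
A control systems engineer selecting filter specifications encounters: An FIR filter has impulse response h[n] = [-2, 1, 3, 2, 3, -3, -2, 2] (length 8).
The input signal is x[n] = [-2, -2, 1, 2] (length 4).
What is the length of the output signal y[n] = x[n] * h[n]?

For linear convolution, the output length is:
len(y) = len(x) + len(h) - 1 = 4 + 8 - 1 = 11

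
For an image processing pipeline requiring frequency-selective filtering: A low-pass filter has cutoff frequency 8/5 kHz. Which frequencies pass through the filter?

A low-pass filter passes all frequencies below the cutoff frequency 8/5 kHz and attenuates higher frequencies.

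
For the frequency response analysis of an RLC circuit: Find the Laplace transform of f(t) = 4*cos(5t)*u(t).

Standard pair: cos(wt)*u(t) <-> s/(s^2+w^2)
With w = 5: L{4*cos(5t)*u(t)} = 4s/(s^2+25)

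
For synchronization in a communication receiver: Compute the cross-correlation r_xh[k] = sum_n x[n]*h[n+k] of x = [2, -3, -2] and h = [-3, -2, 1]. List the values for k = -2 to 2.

Both sequences indexed from 0 and zero outside their support.
Lags with overlap: k = -2 to 2.
  r_xh[-2] = x[2]*h[0] = 6
  r_xh[-1] = x[1]*h[0] + x[2]*h[1] = 13
  r_xh[0] = x[0]*h[0] + x[1]*h[1] + x[2]*h[2] = -2
  r_xh[1] = x[0]*h[1] + x[1]*h[2] = -7
  r_xh[2] = x[0]*h[2] = 2
r_xh = [6, 13, -2, -7, 2] (for k = -2, ..., 2)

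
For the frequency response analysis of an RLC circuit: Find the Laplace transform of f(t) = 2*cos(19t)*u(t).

Standard pair: cos(wt)*u(t) <-> s/(s^2+w^2)
With w = 19: L{2*cos(19t)*u(t)} = 2s/(s^2+361)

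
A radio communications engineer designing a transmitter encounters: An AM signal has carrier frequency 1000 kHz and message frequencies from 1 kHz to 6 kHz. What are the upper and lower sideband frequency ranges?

Upper sideband (USB) = fc + [fm_low, fm_high] = 1000 + [1, 6] = [1001, 1006] kHz
Lower sideband (LSB) = fc - [fm_high, fm_low] = 1000 - [6, 1] = [994, 999] kHz
Total occupied spectrum: 994 kHz to 1006 kHz (plus carrier at 1000 kHz)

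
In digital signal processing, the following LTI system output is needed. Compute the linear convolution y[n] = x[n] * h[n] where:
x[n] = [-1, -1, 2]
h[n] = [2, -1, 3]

y[n] = sum_k x[k]*h[n-k]. Output length = len(x) + len(h) - 1 = 3 + 3 - 1 = 5.
y[0] = -1*2 = -2
y[1] = -1*2 + -1*-1 = -1
y[2] = 2*2 + -1*-1 + -1*3 = 2
y[3] = 2*-1 + -1*3 = -5
y[4] = 2*3 = 6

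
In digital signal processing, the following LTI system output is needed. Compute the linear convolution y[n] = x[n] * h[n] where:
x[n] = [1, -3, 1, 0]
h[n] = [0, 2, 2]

y[n] = sum_k x[k]*h[n-k]. Output length = len(x) + len(h) - 1 = 4 + 3 - 1 = 6.
y[0] = 1*0 = 0
y[1] = -3*0 + 1*2 = 2
y[2] = 1*0 + -3*2 + 1*2 = -4
y[3] = 0*0 + 1*2 + -3*2 = -4
y[4] = 0*2 + 1*2 = 2
y[5] = 0*2 = 0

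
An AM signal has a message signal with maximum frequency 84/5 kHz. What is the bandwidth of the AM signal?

In AM (double-sideband), the bandwidth is twice the message frequency.
BW = 2 * f_m = 2 * 84/5 kHz = 168/5 kHz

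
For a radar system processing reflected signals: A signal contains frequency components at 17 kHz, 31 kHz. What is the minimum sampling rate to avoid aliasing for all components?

The highest frequency component is f_max = 31 kHz.
Nyquist rate = 2 * f_max = 2 * 31 kHz = 62 kHz.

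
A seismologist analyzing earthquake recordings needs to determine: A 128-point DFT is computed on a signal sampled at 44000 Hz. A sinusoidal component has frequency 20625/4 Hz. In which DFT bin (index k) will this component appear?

DFT frequency resolution = f_s/N = 44000/128 = 1375/4 Hz
Bin index k = f_signal / resolution = 20625/4 / 1375/4 = 15
The signal frequency 20625/4 Hz falls in DFT bin k = 15.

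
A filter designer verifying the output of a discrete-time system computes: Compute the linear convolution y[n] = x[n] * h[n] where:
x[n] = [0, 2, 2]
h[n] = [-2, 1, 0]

y[n] = sum_k x[k]*h[n-k]. Output length = len(x) + len(h) - 1 = 3 + 3 - 1 = 5.
y[0] = 0*-2 = 0
y[1] = 2*-2 + 0*1 = -4
y[2] = 2*-2 + 2*1 + 0*0 = -2
y[3] = 2*1 + 2*0 = 2
y[4] = 2*0 = 0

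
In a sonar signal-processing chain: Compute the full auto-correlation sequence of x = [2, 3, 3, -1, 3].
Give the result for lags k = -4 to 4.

r_xx[k] = sum_m x[m]*x[m+k], indexed from 0, for k = -4 to 4:
  r_xx[-4] = x[4]*x[0] = 6
  r_xx[-3] = x[3]*x[0] + x[4]*x[1] = 7
  r_xx[-2] = x[2]*x[0] + x[3]*x[1] + x[4]*x[2] = 12
  r_xx[-1] = x[1]*x[0] + x[2]*x[1] + x[3]*x[2] + x[4]*x[3] = 9
  r_xx[0] = x[0]*x[0] + x[1]*x[1] + x[2]*x[2] + x[3]*x[3] + x[4]*x[4] = 32
  r_xx[1] = x[0]*x[1] + x[1]*x[2] + x[2]*x[3] + x[3]*x[4] = 9
  r_xx[2] = x[0]*x[2] + x[1]*x[3] + x[2]*x[4] = 12
  r_xx[3] = x[0]*x[3] + x[1]*x[4] = 7
  r_xx[4] = x[0]*x[4] = 6
r_xx = [6, 7, 12, 9, 32, 9, 12, 7, 6]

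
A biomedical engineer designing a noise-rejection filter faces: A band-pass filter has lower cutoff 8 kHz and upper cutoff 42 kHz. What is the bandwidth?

Bandwidth = f_high - f_low
= 42 kHz - 8 kHz = 34 kHz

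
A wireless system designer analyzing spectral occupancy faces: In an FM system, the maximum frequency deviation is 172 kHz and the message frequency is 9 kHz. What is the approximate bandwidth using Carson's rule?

Carson's rule: BW = 2*(delta_f + f_m)
= 2*(172 + 9) kHz = 362 kHz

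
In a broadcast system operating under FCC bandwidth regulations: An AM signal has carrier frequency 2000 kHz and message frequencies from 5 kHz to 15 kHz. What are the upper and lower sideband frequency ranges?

Upper sideband (USB) = fc + [fm_low, fm_high] = 2000 + [5, 15] = [2005, 2015] kHz
Lower sideband (LSB) = fc - [fm_high, fm_low] = 2000 - [15, 5] = [1985, 1995] kHz
Total occupied spectrum: 1985 kHz to 2015 kHz (plus carrier at 2000 kHz)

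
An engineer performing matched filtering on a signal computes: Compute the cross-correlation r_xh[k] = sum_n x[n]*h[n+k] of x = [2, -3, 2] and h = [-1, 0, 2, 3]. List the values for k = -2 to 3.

Both sequences indexed from 0 and zero outside their support.
Lags with overlap: k = -2 to 3.
  r_xh[-2] = x[2]*h[0] = -2
  r_xh[-1] = x[1]*h[0] + x[2]*h[1] = 3
  r_xh[0] = x[0]*h[0] + x[1]*h[1] + x[2]*h[2] = 2
  r_xh[1] = x[0]*h[1] + x[1]*h[2] + x[2]*h[3] = 0
  r_xh[2] = x[0]*h[2] + x[1]*h[3] = -5
  r_xh[3] = x[0]*h[3] = 6
r_xh = [-2, 3, 2, 0, -5, 6] (for k = -2, ..., 3)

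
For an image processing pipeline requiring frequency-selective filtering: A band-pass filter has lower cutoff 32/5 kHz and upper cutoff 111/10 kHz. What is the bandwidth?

Bandwidth = f_high - f_low
= 111/10 kHz - 32/5 kHz = 47/10 kHz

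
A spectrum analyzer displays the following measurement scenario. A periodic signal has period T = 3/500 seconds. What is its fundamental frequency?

The fundamental frequency is the reciprocal of the period.
f = 1/T = 1/(3/500) = 500/3 Hz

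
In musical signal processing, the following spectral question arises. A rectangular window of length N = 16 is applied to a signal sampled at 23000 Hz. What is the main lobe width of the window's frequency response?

For a rectangular window of length N,
the main lobe width in frequency is 2*f_s/N.
= 2*23000/16 = 2875 Hz
This determines the minimum frequency separation for resolving two sinusoids.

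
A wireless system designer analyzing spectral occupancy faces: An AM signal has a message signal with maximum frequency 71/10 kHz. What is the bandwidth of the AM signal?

In AM (double-sideband), the bandwidth is twice the message frequency.
BW = 2 * f_m = 2 * 71/10 kHz = 71/5 kHz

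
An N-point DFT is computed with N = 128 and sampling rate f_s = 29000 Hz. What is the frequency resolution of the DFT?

DFT frequency resolution = f_s / N
= 29000 / 128 = 3625/16 Hz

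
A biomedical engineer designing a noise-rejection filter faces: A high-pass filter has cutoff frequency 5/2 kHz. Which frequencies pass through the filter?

A high-pass filter passes all frequencies above the cutoff frequency 5/2 kHz and attenuates lower frequencies.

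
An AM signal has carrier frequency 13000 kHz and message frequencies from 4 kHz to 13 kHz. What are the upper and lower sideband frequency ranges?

Upper sideband (USB) = fc + [fm_low, fm_high] = 13000 + [4, 13] = [13004, 13013] kHz
Lower sideband (LSB) = fc - [fm_high, fm_low] = 13000 - [13, 4] = [12987, 12996] kHz
Total occupied spectrum: 12987 kHz to 13013 kHz (plus carrier at 13000 kHz)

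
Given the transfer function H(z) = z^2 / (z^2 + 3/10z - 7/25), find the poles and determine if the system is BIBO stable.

Poles are roots of the denominator: z^2 + 3/10z - 7/25 = 0.
Quadratic formula: z = [-(3/10) +/- sqrt((3/10)^2 - 4*(-7/25))] / 2
Discriminant = 9/100 + 28/25 = 121/100; sqrt = 11/10.
z = (-3/10 +/- 11/10) / 2 => z = 2/5 or z = -7/10.
|p1| = 2/5, |p2| = 7/10.
For BIBO stability, all poles must lie inside the unit circle (|p| < 1).
System is STABLE since both |p| < 1.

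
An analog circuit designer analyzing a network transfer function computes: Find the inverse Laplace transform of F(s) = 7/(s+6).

Standard pair: k/(s+a) <-> k*e^(-at)*u(t)
With k=7, a=6: f(t) = 7*e^(-6t)*u(t)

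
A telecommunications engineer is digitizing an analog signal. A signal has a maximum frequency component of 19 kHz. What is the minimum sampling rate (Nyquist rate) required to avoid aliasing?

By the Nyquist-Shannon sampling theorem,
the minimum sampling rate (Nyquist rate) must be at least 2 * f_max.
Nyquist rate = 2 * 19 kHz = 38 kHz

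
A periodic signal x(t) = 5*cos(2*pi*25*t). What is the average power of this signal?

Average power of A*cos(wt) is A^2/2.
P = 5^2 / 2 = 25/2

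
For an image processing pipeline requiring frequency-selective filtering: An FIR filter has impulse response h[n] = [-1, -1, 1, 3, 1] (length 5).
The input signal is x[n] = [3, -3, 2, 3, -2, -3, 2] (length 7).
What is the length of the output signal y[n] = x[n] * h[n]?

For linear convolution, the output length is:
len(y) = len(x) + len(h) - 1 = 7 + 5 - 1 = 11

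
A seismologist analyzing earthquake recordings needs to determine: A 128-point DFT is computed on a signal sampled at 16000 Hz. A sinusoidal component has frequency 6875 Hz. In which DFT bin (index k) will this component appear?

DFT frequency resolution = f_s/N = 16000/128 = 125 Hz
Bin index k = f_signal / resolution = 6875 / 125 = 55
The signal frequency 6875 Hz falls in DFT bin k = 55.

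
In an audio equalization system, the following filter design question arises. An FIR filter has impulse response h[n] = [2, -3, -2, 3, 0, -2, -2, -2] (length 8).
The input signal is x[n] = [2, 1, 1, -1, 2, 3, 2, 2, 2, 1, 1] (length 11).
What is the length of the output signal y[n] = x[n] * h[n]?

For linear convolution, the output length is:
len(y) = len(x) + len(h) - 1 = 11 + 8 - 1 = 18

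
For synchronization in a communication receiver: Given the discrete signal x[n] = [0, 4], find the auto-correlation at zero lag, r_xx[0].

The auto-correlation at zero lag r_xx[0] equals the signal energy.
r_xx[0] = sum of x[n]^2 = 0^2 + 4^2
= 0 + 16 = 16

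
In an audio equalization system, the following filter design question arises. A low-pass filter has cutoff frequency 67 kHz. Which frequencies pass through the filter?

A low-pass filter passes all frequencies below the cutoff frequency 67 kHz and attenuates higher frequencies.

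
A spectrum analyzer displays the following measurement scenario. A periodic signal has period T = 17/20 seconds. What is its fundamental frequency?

The fundamental frequency is the reciprocal of the period.
f = 1/T = 1/(17/20) = 20/17 Hz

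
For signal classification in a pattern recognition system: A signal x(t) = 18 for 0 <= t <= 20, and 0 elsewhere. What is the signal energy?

Energy = integral of |x(t)|^2 dt over the signal duration
= 18^2 * 20 = 324 * 20 = 6480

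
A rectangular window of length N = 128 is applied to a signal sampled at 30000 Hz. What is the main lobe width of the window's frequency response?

For a rectangular window of length N,
the main lobe width in frequency is 2*f_s/N.
= 2*30000/128 = 1875/4 Hz
This determines the minimum frequency separation for resolving two sinusoids.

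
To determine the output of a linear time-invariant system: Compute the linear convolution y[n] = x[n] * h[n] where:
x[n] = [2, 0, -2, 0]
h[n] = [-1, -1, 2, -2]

y[n] = sum_k x[k]*h[n-k]. Output length = len(x) + len(h) - 1 = 4 + 4 - 1 = 7.
y[0] = 2*-1 = -2
y[1] = 0*-1 + 2*-1 = -2
y[2] = -2*-1 + 0*-1 + 2*2 = 6
y[3] = 0*-1 + -2*-1 + 0*2 + 2*-2 = -2
y[4] = 0*-1 + -2*2 + 0*-2 = -4
y[5] = 0*2 + -2*-2 = 4
y[6] = 0*-2 = 0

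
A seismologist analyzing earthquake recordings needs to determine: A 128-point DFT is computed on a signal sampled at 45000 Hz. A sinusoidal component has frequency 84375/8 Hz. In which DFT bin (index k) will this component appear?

DFT frequency resolution = f_s/N = 45000/128 = 5625/16 Hz
Bin index k = f_signal / resolution = 84375/8 / 5625/16 = 30
The signal frequency 84375/8 Hz falls in DFT bin k = 30.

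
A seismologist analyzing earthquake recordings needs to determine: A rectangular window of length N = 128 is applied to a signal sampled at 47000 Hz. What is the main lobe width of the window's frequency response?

For a rectangular window of length N,
the main lobe width in frequency is 2*f_s/N.
= 2*47000/128 = 5875/8 Hz
This determines the minimum frequency separation for resolving two sinusoids.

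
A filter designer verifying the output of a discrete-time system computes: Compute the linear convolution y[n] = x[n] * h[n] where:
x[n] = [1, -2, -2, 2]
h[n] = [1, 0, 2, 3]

y[n] = sum_k x[k]*h[n-k]. Output length = len(x) + len(h) - 1 = 4 + 4 - 1 = 7.
y[0] = 1*1 = 1
y[1] = -2*1 + 1*0 = -2
y[2] = -2*1 + -2*0 + 1*2 = 0
y[3] = 2*1 + -2*0 + -2*2 + 1*3 = 1
y[4] = 2*0 + -2*2 + -2*3 = -10
y[5] = 2*2 + -2*3 = -2
y[6] = 2*3 = 6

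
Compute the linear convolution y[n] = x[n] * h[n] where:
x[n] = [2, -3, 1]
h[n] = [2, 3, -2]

y[n] = sum_k x[k]*h[n-k]. Output length = len(x) + len(h) - 1 = 3 + 3 - 1 = 5.
y[0] = 2*2 = 4
y[1] = -3*2 + 2*3 = 0
y[2] = 1*2 + -3*3 + 2*-2 = -11
y[3] = 1*3 + -3*-2 = 9
y[4] = 1*-2 = -2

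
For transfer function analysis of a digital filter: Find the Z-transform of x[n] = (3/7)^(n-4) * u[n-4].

Time-shifting property: if X(z) = Z{x[n]}, then Z{x[n-d]} = z^(-d) * X(z)
X(z) = z/(z - 3/7) for x[n] = (3/7)^n * u[n]
Z{x[n-4]} = z^(-4) * z/(z - 3/7) = z^(-3)/(z - 3/7)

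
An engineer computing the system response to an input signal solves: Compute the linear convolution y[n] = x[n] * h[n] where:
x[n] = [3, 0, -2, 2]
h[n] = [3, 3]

y[n] = sum_k x[k]*h[n-k]. Output length = len(x) + len(h) - 1 = 4 + 2 - 1 = 5.
y[0] = 3*3 = 9
y[1] = 0*3 + 3*3 = 9
y[2] = -2*3 + 0*3 = -6
y[3] = 2*3 + -2*3 = 0
y[4] = 2*3 = 6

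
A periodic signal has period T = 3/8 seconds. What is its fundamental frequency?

The fundamental frequency is the reciprocal of the period.
f = 1/T = 1/(3/8) = 8/3 Hz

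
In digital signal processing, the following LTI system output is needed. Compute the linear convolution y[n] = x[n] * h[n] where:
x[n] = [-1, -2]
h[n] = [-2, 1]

y[n] = sum_k x[k]*h[n-k]. Output length = len(x) + len(h) - 1 = 2 + 2 - 1 = 3.
y[0] = -1*-2 = 2
y[1] = -2*-2 + -1*1 = 3
y[2] = -2*1 = -2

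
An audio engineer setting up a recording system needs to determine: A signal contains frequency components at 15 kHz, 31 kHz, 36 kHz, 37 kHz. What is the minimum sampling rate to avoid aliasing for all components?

The highest frequency component is f_max = 37 kHz.
Nyquist rate = 2 * f_max = 2 * 37 kHz = 74 kHz.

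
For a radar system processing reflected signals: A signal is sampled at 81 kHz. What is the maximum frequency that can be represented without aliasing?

The maximum frequency that can be represented without aliasing
is the Nyquist frequency: f_max = f_s / 2 = 81 kHz / 2 = 81/2 kHz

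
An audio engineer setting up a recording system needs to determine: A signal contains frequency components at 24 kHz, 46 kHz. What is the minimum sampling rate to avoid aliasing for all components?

The highest frequency component is f_max = 46 kHz.
Nyquist rate = 2 * f_max = 2 * 46 kHz = 92 kHz.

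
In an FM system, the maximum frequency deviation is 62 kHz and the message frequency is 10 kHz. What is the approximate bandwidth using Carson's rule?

Carson's rule: BW = 2*(delta_f + f_m)
= 2*(62 + 10) kHz = 144 kHz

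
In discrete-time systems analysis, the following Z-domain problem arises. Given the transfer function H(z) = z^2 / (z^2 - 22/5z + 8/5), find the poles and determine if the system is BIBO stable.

Poles are roots of the denominator: z^2 - 22/5z + 8/5 = 0.
Quadratic formula: z = [-(-22/5) +/- sqrt((-22/5)^2 - 4*(8/5))] / 2
Discriminant = 484/25 - 32/5 = 324/25; sqrt = 18/5.
z = (22/5 +/- 18/5) / 2 => z = 4 or z = 2/5.
|p1| = 4, |p2| = 2/5.
For BIBO stability, all poles must lie inside the unit circle (|p| < 1).
System is UNSTABLE since at least one |p| >= 1.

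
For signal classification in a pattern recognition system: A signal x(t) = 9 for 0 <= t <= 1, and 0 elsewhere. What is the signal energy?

Energy = integral of |x(t)|^2 dt over the signal duration
= 9^2 * 1 = 81 * 1 = 81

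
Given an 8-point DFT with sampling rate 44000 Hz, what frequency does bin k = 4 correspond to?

The frequency of DFT bin k is: f_k = k * f_s / N
f_4 = 4 * 44000 / 8 = 22000 Hz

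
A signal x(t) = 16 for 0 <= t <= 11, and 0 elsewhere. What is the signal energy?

Energy = integral of |x(t)|^2 dt over the signal duration
= 16^2 * 11 = 256 * 11 = 2816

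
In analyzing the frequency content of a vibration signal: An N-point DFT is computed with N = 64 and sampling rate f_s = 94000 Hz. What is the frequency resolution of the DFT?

DFT frequency resolution = f_s / N
= 94000 / 64 = 5875/4 Hz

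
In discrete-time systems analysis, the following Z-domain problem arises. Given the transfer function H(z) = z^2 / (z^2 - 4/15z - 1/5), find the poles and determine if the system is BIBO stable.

Poles are roots of the denominator: z^2 - 4/15z - 1/5 = 0.
Quadratic formula: z = [-(-4/15) +/- sqrt((-4/15)^2 - 4*(-1/5))] / 2
Discriminant = 16/225 + 4/5 = 196/225; sqrt = 14/15.
z = (4/15 +/- 14/15) / 2 => z = 3/5 or z = -1/3.
|p1| = 3/5, |p2| = 1/3.
For BIBO stability, all poles must lie inside the unit circle (|p| < 1).
System is STABLE since both |p| < 1.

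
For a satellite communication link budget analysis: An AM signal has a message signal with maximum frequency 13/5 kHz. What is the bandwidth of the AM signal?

In AM (double-sideband), the bandwidth is twice the message frequency.
BW = 2 * f_m = 2 * 13/5 kHz = 26/5 kHz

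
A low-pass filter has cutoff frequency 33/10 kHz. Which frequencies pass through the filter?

A low-pass filter passes all frequencies below the cutoff frequency 33/10 kHz and attenuates higher frequencies.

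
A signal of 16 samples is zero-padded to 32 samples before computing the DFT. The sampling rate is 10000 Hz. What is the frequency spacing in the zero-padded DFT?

Original DFT: N = 16, resolution = f_s/N = 10000/16 = 625 Hz
Zero-padded DFT: N = 32, resolution = f_s/N = 10000/32 = 625/2 Hz
Zero-padding interpolates the spectrum (finer frequency grid)
but does NOT improve the true spectral resolution (ability to resolve close frequencies).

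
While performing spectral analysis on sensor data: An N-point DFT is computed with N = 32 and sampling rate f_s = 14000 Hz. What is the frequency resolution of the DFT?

DFT frequency resolution = f_s / N
= 14000 / 32 = 875/2 Hz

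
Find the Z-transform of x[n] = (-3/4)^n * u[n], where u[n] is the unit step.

The Z-transform of a^n * u[n] is z/(z-a) for |z| > |a|.
Here a = -3/4, so X(z) = z/(z - (-3/4)) = 4z/(4z + 3)
ROC: |z| > 3/4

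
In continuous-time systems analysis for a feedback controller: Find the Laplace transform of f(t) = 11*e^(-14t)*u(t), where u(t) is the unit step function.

Standard Laplace transform pair:
e^(-at)*u(t) <-> 1/(s+a)
With a = 14: L{11*e^(-14t)*u(t)} = 11/(s+14), ROC: Re(s) > -14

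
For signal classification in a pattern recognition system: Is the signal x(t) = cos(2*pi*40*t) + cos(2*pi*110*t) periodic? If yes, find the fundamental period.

f1 = 40 Hz, f2 = 110 Hz
Period T1 = 1/40, T2 = 1/110
Ratio T1/T2 = 110/40, which is rational.
The signal is periodic with fundamental period T = 1/GCD(40,110) = 1/10 s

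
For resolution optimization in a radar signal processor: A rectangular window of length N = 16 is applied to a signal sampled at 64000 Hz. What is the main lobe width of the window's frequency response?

For a rectangular window of length N,
the main lobe width in frequency is 2*f_s/N.
= 2*64000/16 = 8000 Hz
This determines the minimum frequency separation for resolving two sinusoids.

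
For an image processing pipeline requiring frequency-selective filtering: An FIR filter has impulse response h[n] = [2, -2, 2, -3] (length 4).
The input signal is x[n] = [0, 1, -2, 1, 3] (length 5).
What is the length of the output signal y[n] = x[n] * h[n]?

For linear convolution, the output length is:
len(y) = len(x) + len(h) - 1 = 5 + 4 - 1 = 8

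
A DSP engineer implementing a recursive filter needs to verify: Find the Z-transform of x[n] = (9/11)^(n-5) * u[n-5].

Time-shifting property: if X(z) = Z{x[n]}, then Z{x[n-d]} = z^(-d) * X(z)
X(z) = z/(z - 9/11) for x[n] = (9/11)^n * u[n]
Z{x[n-5]} = z^(-5) * z/(z - 9/11) = z^(-4)/(z - 9/11)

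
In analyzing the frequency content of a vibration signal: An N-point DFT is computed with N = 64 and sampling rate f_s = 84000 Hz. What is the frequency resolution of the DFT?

DFT frequency resolution = f_s / N
= 84000 / 64 = 2625/2 Hz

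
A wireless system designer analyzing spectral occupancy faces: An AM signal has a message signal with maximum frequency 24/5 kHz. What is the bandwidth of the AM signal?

In AM (double-sideband), the bandwidth is twice the message frequency.
BW = 2 * f_m = 2 * 24/5 kHz = 48/5 kHz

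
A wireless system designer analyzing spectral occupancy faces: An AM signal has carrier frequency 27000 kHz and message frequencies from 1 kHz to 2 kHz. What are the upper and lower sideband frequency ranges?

Upper sideband (USB) = fc + [fm_low, fm_high] = 27000 + [1, 2] = [27001, 27002] kHz
Lower sideband (LSB) = fc - [fm_high, fm_low] = 27000 - [2, 1] = [26998, 26999] kHz
Total occupied spectrum: 26998 kHz to 27002 kHz (plus carrier at 27000 kHz)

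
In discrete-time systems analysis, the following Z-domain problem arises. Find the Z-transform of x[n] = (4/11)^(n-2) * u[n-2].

Time-shifting property: if X(z) = Z{x[n]}, then Z{x[n-d]} = z^(-d) * X(z)
X(z) = z/(z - 4/11) for x[n] = (4/11)^n * u[n]
Z{x[n-2]} = z^(-2) * z/(z - 4/11) = z^(-1)/(z - 4/11)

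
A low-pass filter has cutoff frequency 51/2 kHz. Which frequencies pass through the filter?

A low-pass filter passes all frequencies below the cutoff frequency 51/2 kHz and attenuates higher frequencies.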